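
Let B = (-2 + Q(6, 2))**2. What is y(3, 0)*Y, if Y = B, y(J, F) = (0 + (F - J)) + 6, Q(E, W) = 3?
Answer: 3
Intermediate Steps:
y(J, F) = 6 + F - J (y(J, F) = (F - J) + 6 = 6 + F - J)
B = 1 (B = (-2 + 3)**2 = 1**2 = 1)
Y = 1
y(3, 0)*Y = (6 + 0 - 1*3)*1 = (6 + 0 - 3)*1 = 3*1 = 3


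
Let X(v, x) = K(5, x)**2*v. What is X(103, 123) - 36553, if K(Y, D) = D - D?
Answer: -36553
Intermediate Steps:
K(Y, D) = 0
X(v, x) = 0 (X(v, x) = 0**2*v = 0*v = 0)
X(103, 123) - 36553 = 0 - 36553 = -36553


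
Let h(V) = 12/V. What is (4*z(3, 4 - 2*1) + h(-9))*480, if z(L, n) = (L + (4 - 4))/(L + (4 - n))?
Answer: 512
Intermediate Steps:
z(L, n) = L/(4 + L - n) (z(L, n) = (L + 0)/(4 + L - n) = L/(4 + L - n))
(4*z(3, 4 - 2*1) + h(-9))*480 = (4*(3/(4 + 3 - (4 - 2*1))) + 12/(-9))*480 = (4*(3/(4 + 3 - (4 - 2))) + 12*(-⅑))*480 = (4*(3/(4 + 3 - 1*2)) - 4/3)*480 = (4*(3/(4 + 3 - 2)) - 4/3)*480 = (4*(3/5) - 4/3)*480 = (4*(3*(⅕)) - 4/3)*480 = (4*(⅗) - 4/3)*480 = (12/5 - 4/3)*480 = (16/15)*480 = 512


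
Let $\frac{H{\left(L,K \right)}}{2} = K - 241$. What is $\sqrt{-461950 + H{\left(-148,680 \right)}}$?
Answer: $4 i \sqrt{28817} \approx 679.02 i$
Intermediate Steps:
$H{\left(L,K \right)} = -482 + 2 K$ ($H{\left(L,K \right)} = 2 \left(K - 241\right) = 2 \left(-241 + K\right) = -482 + 2 K$)
$\sqrt{-461950 + H{\left(-148,680 \right)}} = \sqrt{-461950 + \left(-482 + 2 \cdot 680\right)} = \sqrt{-461950 + \left(-482 + 1360\right)} = \sqrt{-461950 + 878} = \sqrt{-461072} = 4 i \sqrt{28817}$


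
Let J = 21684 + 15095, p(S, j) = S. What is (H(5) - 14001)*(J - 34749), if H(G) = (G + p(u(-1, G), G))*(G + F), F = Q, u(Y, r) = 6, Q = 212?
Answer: -23576420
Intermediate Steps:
J = 36779
F = 212
H(G) = (6 + G)*(212 + G) (H(G) = (G + 6)*(G + 212) = (6 + G)*(212 + G))
(H(5) - 14001)*(J - 34749) = ((1272 + 5² + 218*5) - 14001)*(36779 - 34749) = ((1272 + 25 + 1090) - 14001)*2030 = (2387 - 14001)*2030 = -11614*2030 = -23576420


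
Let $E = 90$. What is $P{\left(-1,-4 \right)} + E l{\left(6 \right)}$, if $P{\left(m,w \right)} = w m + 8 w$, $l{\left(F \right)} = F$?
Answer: $512$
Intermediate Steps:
$P{\left(m,w \right)} = 8 w + m w$ ($P{\left(m,w \right)} = m w + 8 w = 8 w + m w$)
$P{\left(-1,-4 \right)} + E l{\left(6 \right)} = - 4 \left(8 - 1\right) + 90 \cdot 6 = \left(-4\right) 7 + 540 = -28 + 540 = 512$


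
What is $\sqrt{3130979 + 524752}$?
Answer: $\sqrt{3655731} \approx 1912.0$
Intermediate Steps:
$\sqrt{3130979 + 524752} = \sqrt{3655731}$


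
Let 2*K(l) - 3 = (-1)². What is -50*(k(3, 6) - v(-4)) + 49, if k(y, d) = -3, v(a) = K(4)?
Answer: 299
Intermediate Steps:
K(l) = 2 (K(l) = 3/2 + (½)*(-1)² = 3/2 + (½)*1 = 3/2 + ½ = 2)
v(a) = 2
-50*(k(3, 6) - v(-4)) + 49 = -50*(-3 - 1*2) + 49 = -50*(-3 - 2) + 49 = -50*(-5) + 49 = 250 + 49 = 299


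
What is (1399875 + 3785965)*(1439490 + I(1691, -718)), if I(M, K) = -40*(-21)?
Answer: 7469320927200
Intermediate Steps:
I(M, K) = 840
(1399875 + 3785965)*(1439490 + I(1691, -718)) = (1399875 + 3785965)*(1439490 + 840) = 5185840*1440330 = 7469320927200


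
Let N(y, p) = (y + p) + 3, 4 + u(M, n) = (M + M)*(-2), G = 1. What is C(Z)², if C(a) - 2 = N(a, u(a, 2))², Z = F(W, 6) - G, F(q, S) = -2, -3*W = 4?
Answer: 4356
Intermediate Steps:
W = -4/3 (W = -⅓*4 = -4/3 ≈ -1.3333)
u(M, n) = -4 - 4*M (u(M, n) = -4 + (M + M)*(-2) = -4 + (2*M)*(-2) = -4 - 4*M)
Z = -3 (Z = -2 - 1*1 = -2 - 1 = -3)
N(y, p) = 3 + p + y (N(y, p) = (p + y) + 3 = 3 + p + y)
C(a) = 2 + (-1 - 3*a)² (C(a) = 2 + (3 + (-4 - 4*a) + a)² = 2 + (-1 - 3*a)²)
C(Z)² = (2 + (1 + 3*(-3))²)² = (2 + (1 - 9)²)² = (2 + (-8)²)² = (2 + 64)² = 66² = 4356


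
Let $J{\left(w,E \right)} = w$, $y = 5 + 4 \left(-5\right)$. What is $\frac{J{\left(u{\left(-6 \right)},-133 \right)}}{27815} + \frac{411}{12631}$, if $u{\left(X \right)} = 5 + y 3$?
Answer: $\frac{2185345}{70266253} \approx 0.031101$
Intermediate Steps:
$y = -15$ ($y = 5 - 20 = -15$)
$u{\left(X \right)} = -40$ ($u{\left(X \right)} = 5 - 45 = -40$)
$\frac{J{\left(u{\left(-6 \right)},-133 \right)}}{27815} + \frac{411}{12631} = - \frac{40}{27815} + \frac{411}{12631} = \left(-40\right) \frac{1}{27815} + 411 \cdot \frac{1}{12631} = - \frac{8}{5563} + \frac{411}{12631} = \frac{2185345}{70266253}$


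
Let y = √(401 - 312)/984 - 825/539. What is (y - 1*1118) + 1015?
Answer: -5122/49 + √89/984 ≈ -104.52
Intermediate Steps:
y = -75/49 + √89/984 (y = √89*(1/984) - 825*1/539 = √89/984 - 75/49 = -75/49 + √89/984 ≈ -1.5210)
(y - 1*1118) + 1015 = ((-75/49 + √89/984) - 1*1118) + 1015 = ((-75/49 + √89/984) - 1118) + 1015 = (-54857/49 + √89/984) + 1015 = -5122/49 + √89/984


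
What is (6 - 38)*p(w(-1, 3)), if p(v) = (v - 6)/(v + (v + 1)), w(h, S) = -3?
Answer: -288/5 ≈ -57.600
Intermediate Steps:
p(v) = (-6 + v)/(1 + 2*v) (p(v) = (-6 + v)/(v + (1 + v)) = (-6 + v)/(1 + 2*v))
(6 - 38)*p(w(-1, 3)) = (6 - 38)*((-6 - 3)/(1 + 2*(-3))) = -32*(-9)/(1 - 6) = -32*(-9)/(-5) = -(-32)*(-9)/5 = -32*9/5 = -288/5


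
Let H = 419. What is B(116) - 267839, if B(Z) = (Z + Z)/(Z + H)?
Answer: -143293633/535 ≈ -2.6784e+5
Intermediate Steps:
B(Z) = 2*Z/(419 + Z) (B(Z) = (Z + Z)/(Z + 419) = (2*Z)/(419 + Z) = 2*Z/(419 + Z))
B(116) - 267839 = 2*116/(419 + 116) - 267839 = 2*116/535 - 267839 = 2*116*(1/535) - 267839 = 232/535 - 267839 = -143293633/535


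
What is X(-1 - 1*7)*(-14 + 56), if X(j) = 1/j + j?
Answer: -1365/4 ≈ -341.25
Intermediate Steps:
X(j) = j + 1/j
X(-1 - 1*7)*(-14 + 56) = ((-1 - 1*7) + 1/(-1 - 1*7))*(-14 + 56) = ((-1 - 7) + 1/(-1 - 7))*42 = (-8 + 1/(-8))*42 = (-8 - 1/8)*42 = -65/8*42 = -1365/4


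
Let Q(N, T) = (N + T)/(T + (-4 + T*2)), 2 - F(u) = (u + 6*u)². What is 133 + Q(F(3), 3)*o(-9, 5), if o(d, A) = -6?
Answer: 3281/5 ≈ 656.20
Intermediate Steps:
F(u) = 2 - 49*u² (F(u) = 2 - (u + 6*u)² = 2 - (7*u)² = 2 - 49*u²)
Q(N, T) = (N + T)/(-4 + 3*T) (Q(N, T) = (N + T)/(T + (-4 + 2*T)) = (N + T)/(-4 + 3*T))
133 + Q(F(3), 3)*o(-9, 5) = 133 + (((2 - 49*3²) + 3)/(-4 + 3*3))*(-6) = 133 + (((2 - 49*9) + 3)/(-4 + 9))*(-6) = 133 + (((2 - 441) + 3)/5)*(-6) = 133 + ((-439 + 3)/5)*(-6) = 133 + ((⅕)*(-436))*(-6) = 133 - 436/5*(-6) = 133 + 2616/5 = 3281/5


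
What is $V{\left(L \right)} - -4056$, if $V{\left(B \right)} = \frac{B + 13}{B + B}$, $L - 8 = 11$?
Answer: $\frac{77080}{19} \approx 4056.8$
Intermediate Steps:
$L = 19$ ($L = 8 + 11 = 19$)
$V{\left(B \right)} = \frac{13 + B}{2 B}$
$V{\left(L \right)} - -4056 = \frac{13 + 19}{2 \cdot 19} - -4056 = \frac{1}{2} \cdot \frac{1}{19} \cdot 32 + 4056 = \frac{16}{19} + 4056 = \frac{77080}{19}$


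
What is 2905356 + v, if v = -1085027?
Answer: 1820329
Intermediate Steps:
2905356 + v = 2905356 - 1085027 = 1820329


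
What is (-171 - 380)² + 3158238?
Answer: 3461839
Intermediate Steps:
(-171 - 380)² + 3158238 = (-551)² + 3158238 = 303601 + 3158238 = 3461839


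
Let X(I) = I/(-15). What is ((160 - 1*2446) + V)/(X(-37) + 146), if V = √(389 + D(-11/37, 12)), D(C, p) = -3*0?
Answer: -34290/2227 + 15*√389/2227 ≈ -15.265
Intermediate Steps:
X(I) = -I/15 (X(I) = I*(-1/15) = -I/15)
D(C, p) = 0
V = √389 (V = √(389 + 0) = √389 ≈ 19.723)
((160 - 1*2446) + V)/(X(-37) + 146) = ((160 - 1*2446) + √389)/(-1/15*(-37) + 146) = ((160 - 2446) + √389)/(37/15 + 146) = (-2286 + √389)/(2227/15) = (-2286 + √389)*(15/2227) = -34290/2227 + 15*√389/2227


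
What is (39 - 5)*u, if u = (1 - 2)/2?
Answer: -17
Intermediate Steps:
u = -½ (u = -1*½ = -½ ≈ -0.50000)
(39 - 5)*u = (39 - 5)*(-½) = 34*(-½) = -17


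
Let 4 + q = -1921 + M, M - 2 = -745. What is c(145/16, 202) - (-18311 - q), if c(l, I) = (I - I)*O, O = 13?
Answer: 15643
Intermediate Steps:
M = -743 (M = 2 - 745 = -743)
c(l, I) = 0 (c(l, I) = (I - I)*13 = 0*13 = 0)
q = -2668 (q = -4 + (-1921 - 743) = -4 - 2664 = -2668)
c(145/16, 202) - (-18311 - q) = 0 - (-18311 - 1*(-2668)) = 0 - (-18311 + 2668) = 0 - 1*(-15643) = 0 + 15643 = 15643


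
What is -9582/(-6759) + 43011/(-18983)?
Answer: -36272081/42768699 ≈ -0.84810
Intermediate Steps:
-9582/(-6759) + 43011/(-18983) = -9582*(-1/6759) + 43011*(-1/18983) = 3194/2253 - 43011/18983 = -36272081/42768699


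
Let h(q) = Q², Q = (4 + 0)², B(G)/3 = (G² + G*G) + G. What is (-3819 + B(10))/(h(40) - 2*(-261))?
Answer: -3189/778 ≈ -4.0990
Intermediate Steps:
B(G) = 3*G + 6*G² (B(G) = 3*((G² + G*G) + G) = 3*((G² + G²) + G) = 3*(2*G² + G) = 3*(G + 2*G²) = 3*G + 6*G²)
Q = 16 (Q = 4² = 16)
h(q) = 256 (h(q) = 16² = 256)
(-3819 + B(10))/(h(40) - 2*(-261)) = (-3819 + 3*10*(1 + 2*10))/(256 - 2*(-261)) = (-3819 + 3*10*(1 + 20))/(256 + 522) = (-3819 + 3*10*21)/778 = (-3819 + 630)*(1/778) = -3189*1/778 = -3189/778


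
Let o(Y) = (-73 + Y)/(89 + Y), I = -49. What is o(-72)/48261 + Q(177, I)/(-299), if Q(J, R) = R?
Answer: 40158058/245310663 ≈ 0.16370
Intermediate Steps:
o(Y) = (-73 + Y)/(89 + Y)
o(-72)/48261 + Q(177, I)/(-299) = ((-73 - 72)/(89 - 72))/48261 - 49/(-299) = (-145/17)*(1/48261) - 49*(-1/299) = ((1/17)*(-145))*(1/48261) + 49/299 = -145/17*1/48261 + 49/299 = -145/820437 + 49/299 = 40158058/245310663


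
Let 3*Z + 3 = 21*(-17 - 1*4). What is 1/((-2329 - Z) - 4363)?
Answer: -1/6544 ≈ -0.00015281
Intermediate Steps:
Z = -148 (Z = -1 + (21*(-17 - 1*4))/3 = -1 + (21*(-17 - 4))/3 = -1 + (21*(-21))/3 = -1 + (⅓)*(-441) = -1 - 147 = -148)
1/((-2329 - Z) - 4363) = 1/((-2329 - 1*(-148)) - 4363) = 1/((-2329 + 148) - 4363) = 1/(-2181 - 4363) = 1/(-6544) = -1/6544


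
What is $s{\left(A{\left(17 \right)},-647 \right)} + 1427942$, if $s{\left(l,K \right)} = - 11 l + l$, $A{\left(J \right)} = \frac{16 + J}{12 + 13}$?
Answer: $\frac{7139644}{5} \approx 1.4279 \cdot 10^{6}$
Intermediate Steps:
$A{\left(J \right)} = \frac{16}{25} + \frac{J}{25}$ ($A{\left(J \right)} = \frac{16 + J}{25} = \left(16 + J\right) \frac{1}{25} = \frac{16}{25} + \frac{J}{25}$)
$s{\left(l,K \right)} = - 10 l$
$s{\left(A{\left(17 \right)},-647 \right)} + 1427942 = - 10 \left(\frac{16}{25} + \frac{1}{25} \cdot 17\right) + 1427942 = - 10 \left(\frac{16}{25} + \frac{17}{25}\right) + 1427942 = \left(-10\right) \frac{33}{25} + 1427942 = - \frac{66}{5} + 1427942 = \frac{7139644}{5}$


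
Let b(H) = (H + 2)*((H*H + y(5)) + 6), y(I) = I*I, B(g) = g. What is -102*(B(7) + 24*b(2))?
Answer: -343434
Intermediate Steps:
y(I) = I²
b(H) = (2 + H)*(31 + H²) (b(H) = (H + 2)*((H*H + 5²) + 6) = (2 + H)*((H² + 25) + 6) = (2 + H)*((25 + H²) + 6) = (2 + H)*(31 + H²))
-102*(B(7) + 24*b(2)) = -102*(7 + 24*(62 + 2³ + 2*2² + 31*2)) = -102*(7 + 24*(62 + 8 + 2*4 + 62)) = -102*(7 + 24*(62 + 8 + 8 + 62)) = -102*(7 + 24*140) = -102*(7 + 3360) = -102*3367 = -343434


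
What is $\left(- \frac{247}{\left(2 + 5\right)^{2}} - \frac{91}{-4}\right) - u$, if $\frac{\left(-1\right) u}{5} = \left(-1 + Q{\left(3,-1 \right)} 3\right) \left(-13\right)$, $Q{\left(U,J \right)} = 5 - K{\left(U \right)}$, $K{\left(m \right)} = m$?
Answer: $- \frac{60229}{196} \approx -307.29$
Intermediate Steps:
$Q{\left(U,J \right)} = 5 - U$
$u = 325$ ($u = - 5 \left(-1 + \left(5 - 3\right) 3\right) \left(-13\right) = - 5 \left(-1 + 2 \cdot 3\right) \left(-13\right) = - 5 \left(-1 + 6\right) \left(-13\right) = - 5 \cdot 5 \left(-13\right) = \left(-5\right) \left(-65\right) = 325$)
$\left(- \frac{247}{\left(2 + 5\right)^{2}} - \frac{91}{-4}\right) - u = \left(- \frac{247}{\left(2 + 5\right)^{2}} - \frac{91}{-4}\right) - 325 = \left(- \frac{247}{7^{2}} - - \frac{91}{4}\right) - 325 = \left(- \frac{247}{49} + \frac{91}{4}\right) - 325 = \frac{3471}{196} - 325 = - \frac{60229}{196}$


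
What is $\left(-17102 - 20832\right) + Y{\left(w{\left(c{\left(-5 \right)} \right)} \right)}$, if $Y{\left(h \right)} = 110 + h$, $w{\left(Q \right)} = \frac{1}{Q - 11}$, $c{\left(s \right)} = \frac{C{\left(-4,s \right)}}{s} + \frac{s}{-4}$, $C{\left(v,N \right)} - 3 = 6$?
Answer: $- \frac{8737364}{231} \approx -37824.0$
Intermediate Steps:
$C{\left(v,N \right)} = 9$ ($C{\left(v,N \right)} = 3 + 6 = 9$)
$c{\left(s \right)} = \frac{9}{s} - \frac{s}{4}$ ($c{\left(s \right)} = \frac{9}{s} + \frac{s}{-4} = \frac{9}{s} + s \left(- \frac{1}{4}\right) = \frac{9}{s} - \frac{s}{4}$)
$w{\left(Q \right)} = \frac{1}{-11 + Q}$
$\left(-17102 - 20832\right) + Y{\left(w{\left(c{\left(-5 \right)} \right)} \right)} = \left(-17102 - 20832\right) + \left(110 + \frac{1}{-11 + \left(\frac{9}{-5} - - \frac{5}{4}\right)}\right) = \left(-17102 - 20832\right) + \left(110 + \frac{1}{-11 + \left(9 \left(- \frac{1}{5}\right) + \frac{5}{4}\right)}\right) = -37934 + \left(110 + \frac{1}{-11 + \left(- \frac{9}{5} + \frac{5}{4}\right)}\right) = -37934 + \left(110 + \frac{1}{-11 - \frac{11}{20}}\right) = -37934 + \left(110 + \frac{1}{- \frac{231}{20}}\right) = -37934 + \left(110 - \frac{20}{231}\right) = -37934 + \frac{25390}{231} = - \frac{8737364}{231}$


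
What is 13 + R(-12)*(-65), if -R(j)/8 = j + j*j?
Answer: 68653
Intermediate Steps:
R(j) = -8*j - 8*j² (R(j) = -8*(j + j*j) = -8*(j + j²) = -8*j - 8*j²)
13 + R(-12)*(-65) = 13 - 8*(-12)*(1 - 12)*(-65) = 13 - 8*(-12)*(-11)*(-65) = 13 - 1056*(-65) = 13 + 68640 = 68653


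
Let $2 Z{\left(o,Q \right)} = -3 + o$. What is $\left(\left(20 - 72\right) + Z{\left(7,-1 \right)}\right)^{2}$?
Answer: $2500$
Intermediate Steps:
$Z{\left(o,Q \right)} = - \frac{3}{2} + \frac{o}{2}$ ($Z{\left(o,Q \right)} = \frac{-3 + o}{2} = - \frac{3}{2} + \frac{o}{2}$)
$\left(\left(20 - 72\right) + Z{\left(7,-1 \right)}\right)^{2} = \left(\left(20 - 72\right) + \left(- \frac{3}{2} + \frac{1}{2} \cdot 7\right)\right)^{2} = \left(-52 + \left(- \frac{3}{2} + \frac{7}{2}\right)\right)^{2} = \left(-52 + 2\right)^{2} = \left(-50\right)^{2} = 2500$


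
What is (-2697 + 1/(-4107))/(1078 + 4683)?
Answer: -11076580/23660427 ≈ -0.46815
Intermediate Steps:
(-2697 + 1/(-4107))/(1078 + 4683) = (-2697 - 1/4107)/5761 = -11076580/4107*1/5761 = -11076580/23660427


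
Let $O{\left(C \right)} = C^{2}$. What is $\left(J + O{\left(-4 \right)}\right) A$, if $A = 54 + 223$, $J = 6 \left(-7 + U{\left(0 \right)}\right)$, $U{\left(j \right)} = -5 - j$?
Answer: $-15512$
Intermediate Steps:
$J = -72$ ($J = 6 \left(-7 - 5\right) = 6 \left(-12\right) = -72$)
$A = 277$
$\left(J + O{\left(-4 \right)}\right) A = \left(-72 + \left(-4\right)^{2}\right) 277 = \left(-72 + 16\right) 277 = \left(-56\right) 277 = -15512$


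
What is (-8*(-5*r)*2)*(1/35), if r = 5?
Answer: 80/7 ≈ 11.429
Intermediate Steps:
(-8*(-5*r)*2)*(1/35) = (-8*(-5*5)*2)*(1/35) = (-(-200)*2)*(1*(1/35)) = -8*(-50)*(1/35) = 400*(1/35) = 80/7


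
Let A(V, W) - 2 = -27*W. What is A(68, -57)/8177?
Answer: 1541/8177 ≈ 0.18846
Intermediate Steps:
A(V, W) = 2 - 27*W
A(68, -57)/8177 = (2 - 27*(-57))/8177 = (2 + 1539)*(1/8177) = 1541*(1/8177) = 1541/8177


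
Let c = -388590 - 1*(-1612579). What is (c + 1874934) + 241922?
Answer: 3340845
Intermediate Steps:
c = 1223989 (c = -388590 + 1612579 = 1223989)
(c + 1874934) + 241922 = (1223989 + 1874934) + 241922 = 3098923 + 241922 = 3340845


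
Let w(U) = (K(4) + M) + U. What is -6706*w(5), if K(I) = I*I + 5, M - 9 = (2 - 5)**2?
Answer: -295064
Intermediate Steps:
M = 18 (M = 9 + (2 - 5)**2 = 9 + (-3)**2 = 9 + 9 = 18)
K(I) = 5 + I**2 (K(I) = I**2 + 5 = 5 + I**2)
w(U) = 39 + U (w(U) = ((5 + 4**2) + 18) + U = ((5 + 16) + 18) + U = (21 + 18) + U = 39 + U)
-6706*w(5) = -6706*(39 + 5) = -6706*44 = -295064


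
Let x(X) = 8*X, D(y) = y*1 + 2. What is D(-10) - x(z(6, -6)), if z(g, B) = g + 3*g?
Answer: -200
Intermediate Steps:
z(g, B) = 4*g
D(y) = 2 + y (D(y) = y + 2 = 2 + y)
D(-10) - x(z(6, -6)) = (2 - 10) - 8*4*6 = -8 - 8*24 = -8 - 1*192 = -8 - 192 = -200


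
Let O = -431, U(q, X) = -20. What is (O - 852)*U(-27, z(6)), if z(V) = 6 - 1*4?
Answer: 25660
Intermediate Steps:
z(V) = 2 (z(V) = 6 - 4 = 2)
(O - 852)*U(-27, z(6)) = (-431 - 852)*(-20) = -1283*(-20) = 25660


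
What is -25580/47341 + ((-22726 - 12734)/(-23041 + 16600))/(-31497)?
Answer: -576794333280/1067130192373 ≈ -0.54051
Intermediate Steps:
-25580/47341 + ((-22726 - 12734)/(-23041 + 16600))/(-31497) = -25580*1/47341 - 35460/(-6441)*(-1/31497) = -25580/47341 - 35460*(-1/6441)*(-1/31497) = -25580/47341 + (11820/2147)*(-1/31497) = -25580/47341 - 3940/22541353 = -576794333280/1067130192373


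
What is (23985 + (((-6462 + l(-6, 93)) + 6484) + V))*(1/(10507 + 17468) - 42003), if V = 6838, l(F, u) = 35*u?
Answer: -1602746272336/1119 ≈ -1.4323e+9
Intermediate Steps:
(23985 + (((-6462 + l(-6, 93)) + 6484) + V))*(1/(10507 + 17468) - 42003) = (23985 + (((-6462 + 35*93) + 6484) + 6838))*(1/(10507 + 17468) - 42003) = (23985 + (((-6462 + 3255) + 6484) + 6838))*(1/27975 - 42003) = (23985 + ((-3207 + 6484) + 6838))*(1/27975 - 42003) = (23985 + (3277 + 6838))*(-1175033924/27975) = (23985 + 10115)*(-1175033924/27975) = 34100*(-1175033924/27975) = -1602746272336/1119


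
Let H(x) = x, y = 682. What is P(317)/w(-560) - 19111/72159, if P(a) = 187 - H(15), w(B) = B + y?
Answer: 5039903/4401699 ≈ 1.1450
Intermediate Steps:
w(B) = 682 + B (w(B) = B + 682 = 682 + B)
P(a) = 172 (P(a) = 187 - 1*15 = 187 - 15 = 172)
P(317)/w(-560) - 19111/72159 = 172/(682 - 560) - 19111/72159 = 172/122 - 19111*1/72159 = 172*(1/122) - 19111/72159 = 86/61 - 19111/72159 = 5039903/4401699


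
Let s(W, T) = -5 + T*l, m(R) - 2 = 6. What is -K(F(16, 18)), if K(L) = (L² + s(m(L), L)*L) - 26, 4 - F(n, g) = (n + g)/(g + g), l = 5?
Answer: -398/27 ≈ -14.741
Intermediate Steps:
m(R) = 8 (m(R) = 2 + 6 = 8)
F(n, g) = 4 - (g + n)/(2*g) (F(n, g) = 4 - (n + g)/(g + g) = 4 - (g + n)/(2*g))
s(W, T) = -5 + 5*T (s(W, T) = -5 + T*5 = -5 + 5*T)
K(L) = -26 + L² + L*(-5 + 5*L) (K(L) = (L² + (-5 + 5*L)*L) - 26 = (L² + L*(-5 + 5*L)) - 26 = -26 + L² + L*(-5 + 5*L))
-K(F(16, 18)) = -(-26 - 5*(-1*16 + 7*18)/(2*18) + 6*((½)*(-1*16 + 7*18)/18)²) = -(-26 - 5*(-16 + 126)/(2*18) + 6*((½)*(1/18)*(-16 + 126))²) = -(-26 - 5*110/(2*18) + 6*((½)*(1/18)*110)²) = -(-26 - 5*55/18 + 6*(55/18)²) = -(-26 - 275/18 + 6*(3025/324)) = -(-26 - 275/18 + 3025/54) = -1*398/27 = -398/27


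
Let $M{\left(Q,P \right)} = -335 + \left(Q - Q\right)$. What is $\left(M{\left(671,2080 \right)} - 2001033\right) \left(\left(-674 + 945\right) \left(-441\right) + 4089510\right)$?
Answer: $-7945428958632$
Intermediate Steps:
$M{\left(Q,P \right)} = -335$ ($M{\left(Q,P \right)} = -335 + 0 = -335$)
$\left(M{\left(671,2080 \right)} - 2001033\right) \left(\left(-674 + 945\right) \left(-441\right) + 4089510\right) = \left(-335 - 2001033\right) \left(\left(-674 + 945\right) \left(-441\right) + 4089510\right) = - 2001368 \left(271 \left(-441\right) + 4089510\right) = - 2001368 \left(-119511 + 4089510\right) = \left(-2001368\right) 3969999 = -7945428958632$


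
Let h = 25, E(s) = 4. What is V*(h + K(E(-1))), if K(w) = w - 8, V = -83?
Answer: -1743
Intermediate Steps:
K(w) = -8 + w
V*(h + K(E(-1))) = -83*(25 + (-8 + 4)) = -83*(25 - 4) = -83*21 = -1743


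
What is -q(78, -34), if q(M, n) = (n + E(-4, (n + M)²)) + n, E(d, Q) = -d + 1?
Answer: 63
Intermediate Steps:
E(d, Q) = 1 - d
q(M, n) = 5 + 2*n (q(M, n) = (n + (1 - 1*(-4))) + n = (n + (1 + 4)) + n = (n + 5) + n = (5 + n) + n = 5 + 2*n)
-q(78, -34) = -(5 + 2*(-34)) = -(5 - 68) = -1*(-63) = 63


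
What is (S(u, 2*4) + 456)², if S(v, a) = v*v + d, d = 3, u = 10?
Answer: 312481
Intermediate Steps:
S(v, a) = 3 + v² (S(v, a) = v*v + 3 = v² + 3 = 3 + v²)
(S(u, 2*4) + 456)² = ((3 + 10²) + 456)² = ((3 + 100) + 456)² = (103 + 456)² = 559² = 312481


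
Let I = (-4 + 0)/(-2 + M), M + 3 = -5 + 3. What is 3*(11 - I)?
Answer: 219/7 ≈ 31.286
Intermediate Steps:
M = -5 (M = -3 + (-5 + 3) = -3 - 2 = -5)
I = 4/7 (I = (-4 + 0)/(-2 - 5) = -4/(-7) = -4*(-⅐) = 4/7 ≈ 0.57143)
3*(11 - I) = 3*(11 - 1*4/7) = 3*(11 - 4/7) = 3*(73/7) = 219/7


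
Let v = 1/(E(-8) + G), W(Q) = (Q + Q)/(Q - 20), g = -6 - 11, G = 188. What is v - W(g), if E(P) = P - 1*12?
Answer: -5675/6216 ≈ -0.91297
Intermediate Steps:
g = -17
W(Q) = 2*Q/(-20 + Q) (W(Q) = (2*Q)/(-20 + Q) = 2*Q/(-20 + Q))
E(P) = -12 + P (E(P) = P - 12 = -12 + P)
v = 1/168 (v = 1/((-12 - 8) + 188) = 1/(-20 + 188) = 1/168 ≈ 0.0059524)
v - W(g) = 1/168 - 2*(-17)/(-20 - 17) = 1/168 - 2*(-17)/(-37) = 1/168 - 2*(-17)*(-1)/37 = 1/168 - 1*34/37 = 1/168 - 34/37 = -5675/6216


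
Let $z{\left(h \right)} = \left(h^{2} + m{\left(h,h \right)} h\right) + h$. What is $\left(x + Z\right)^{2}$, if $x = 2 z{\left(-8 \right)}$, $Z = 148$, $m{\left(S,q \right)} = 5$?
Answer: $32400$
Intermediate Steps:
$z{\left(h \right)} = h^{2} + 6 h$ ($z{\left(h \right)} = \left(h^{2} + 5 h\right) + h = h^{2} + 6 h$)
$x = 32$ ($x = 2 \left(- 8 \left(6 - 8\right)\right) = 2 \left(\left(-8\right) \left(-2\right)\right) = 2 \cdot 16 = 32$)
$\left(x + Z\right)^{2} = \left(32 + 148\right)^{2} = 180^{2} = 32400$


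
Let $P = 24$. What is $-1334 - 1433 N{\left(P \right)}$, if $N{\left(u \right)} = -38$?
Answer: $53120$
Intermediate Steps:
$-1334 - 1433 N{\left(P \right)} = -1334 - -54454 = -1334 + 54454 = 53120$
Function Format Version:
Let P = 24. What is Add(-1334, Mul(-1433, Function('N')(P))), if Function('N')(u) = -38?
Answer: 53120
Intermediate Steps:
Add(-1334, Mul(-1433, Function('N')(P))) = Add(-1334, Mul(-1433, -38)) = Add(-1334, 54454) = 53120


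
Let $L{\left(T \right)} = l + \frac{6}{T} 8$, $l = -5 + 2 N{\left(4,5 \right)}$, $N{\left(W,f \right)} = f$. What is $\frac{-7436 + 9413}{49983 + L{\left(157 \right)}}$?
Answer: $\frac{310389}{7848164} \approx 0.039549$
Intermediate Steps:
$l = 5$ ($l = -5 + 2 \cdot 5 = -5 + 10 = 5$)
$L{\left(T \right)} = 5 + \frac{48}{T}$ ($L{\left(T \right)} = 5 + \frac{6}{T} 8 = 5 + \frac{48}{T}$)
$\frac{-7436 + 9413}{49983 + L{\left(157 \right)}} = \frac{-7436 + 9413}{49983 + \left(5 + \frac{48}{157}\right)} = \frac{1977}{49983 + \left(5 + 48 \cdot \frac{1}{157}\right)} = \frac{1977}{49983 + \left(5 + \frac{48}{157}\right)} = \frac{1977}{49983 + \frac{833}{157}} = \frac{1977}{\frac{7848164}{157}} = 1977 \cdot \frac{157}{7848164} = \frac{310389}{7848164}$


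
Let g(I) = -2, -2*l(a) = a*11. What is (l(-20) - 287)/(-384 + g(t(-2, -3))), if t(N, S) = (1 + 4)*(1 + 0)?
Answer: 177/386 ≈ 0.45855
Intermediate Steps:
t(N, S) = 5 (t(N, S) = 5*1 = 5)
l(a) = -11*a/2 (l(a) = -a*11/2 = -11*a/2)
(l(-20) - 287)/(-384 + g(t(-2, -3))) = (-11/2*(-20) - 287)/(-384 - 2) = (110 - 287)/(-386) = -177*(-1/386) = 177/386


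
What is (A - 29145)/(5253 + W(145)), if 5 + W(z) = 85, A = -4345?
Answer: -33490/5333 ≈ -6.2798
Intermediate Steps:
W(z) = 80 (W(z) = -5 + 85 = 80)
(A - 29145)/(5253 + W(145)) = (-4345 - 29145)/(5253 + 80) = -33490/5333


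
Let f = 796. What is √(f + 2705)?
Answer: 3*√389 ≈ 59.169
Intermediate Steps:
√(f + 2705) = √(796 + 2705) = √3501 = 3*√389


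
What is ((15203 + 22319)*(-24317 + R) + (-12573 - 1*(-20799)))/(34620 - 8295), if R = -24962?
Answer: -142233724/2025 ≈ -70239.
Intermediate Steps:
((15203 + 22319)*(-24317 + R) + (-12573 - 1*(-20799)))/(34620 - 8295) = ((15203 + 22319)*(-24317 - 24962) + (-12573 - 1*(-20799)))/(34620 - 8295) = (37522*(-49279) + (-12573 + 20799))/26325 = (-1849046638 + 8226)*(1/26325) = -1849038412*1/26325 = -142233724/2025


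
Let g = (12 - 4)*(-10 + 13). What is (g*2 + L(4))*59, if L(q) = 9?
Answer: 3363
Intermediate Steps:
g = 24 (g = 8*3 = 24)
(g*2 + L(4))*59 = (24*2 + 9)*59 = (48 + 9)*59 = 57*59 = 3363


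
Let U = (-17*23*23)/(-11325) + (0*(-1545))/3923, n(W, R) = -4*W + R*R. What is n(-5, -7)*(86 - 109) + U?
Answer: -17963782/11325 ≈ -1586.2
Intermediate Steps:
n(W, R) = R**2 - 4*W (n(W, R) = -4*W + R**2 = R**2 - 4*W)
U = 8993/11325 (U = -391*23*(-1/11325) + 0*(1/3923) = -8993*(-1/11325) + 0 = 8993/11325 + 0 = 8993/11325 ≈ 0.79408)
n(-5, -7)*(86 - 109) + U = ((-7)**2 - 4*(-5))*(86 - 109) + 8993/11325 = (49 + 20)*(-23) + 8993/11325 = 69*(-23) + 8993/11325 = -1587 + 8993/11325 = -17963782/11325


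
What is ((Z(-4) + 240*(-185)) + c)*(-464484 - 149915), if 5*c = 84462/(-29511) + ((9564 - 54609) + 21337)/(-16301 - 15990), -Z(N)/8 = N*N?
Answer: 43451223536933429102/1588232835 ≈ 2.7358e+10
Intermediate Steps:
Z(N) = -8*N² (Z(N) = -8*N*N = -8*N²)
c = -675905218/1588232835 (c = (84462/(-29511) + ((9564 - 54609) + 21337)/(-16301 - 15990))/5 = (84462*(-1/29511) + (-45045 + 21337)/(-32291))/5 = (-28154/9837 - 23708*(-1/32291))/5 = (-28154/9837 + 23708/32291)/5 = (⅕)*(-675905218/317646567) = -675905218/1588232835 ≈ -0.42557)
((Z(-4) + 240*(-185)) + c)*(-464484 - 149915) = ((-8*(-4)² + 240*(-185)) - 675905218/1588232835)*(-464484 - 149915) = ((-8*16 - 44400) - 675905218/1588232835)*(-614399) = ((-128 - 44400) - 675905218/1588232835)*(-614399) = (-44528 - 675905218/1588232835)*(-614399) = -70721507582098/1588232835*(-614399) = 43451223536933429102/1588232835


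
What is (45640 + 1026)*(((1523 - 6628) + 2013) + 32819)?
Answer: 1387240182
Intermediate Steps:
(45640 + 1026)*(((1523 - 6628) + 2013) + 32819) = 46666*((-5105 + 2013) + 32819) = 46666*(-3092 + 32819) = 46666*29727 = 1387240182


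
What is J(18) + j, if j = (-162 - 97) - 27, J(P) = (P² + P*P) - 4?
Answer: 358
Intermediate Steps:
J(P) = -4 + 2*P² (J(P) = (P² + P²) - 4 = 2*P² - 4 = -4 + 2*P²)
j = -286 (j = -259 - 27 = -286)
J(18) + j = (-4 + 2*18²) - 286 = (-4 + 2*324) - 286 = (-4 + 648) - 286 = 644 - 286 = 358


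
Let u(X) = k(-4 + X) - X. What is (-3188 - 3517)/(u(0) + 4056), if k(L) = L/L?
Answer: -6705/4057 ≈ -1.6527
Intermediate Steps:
k(L) = 1
u(X) = 1 - X
(-3188 - 3517)/(u(0) + 4056) = (-3188 - 3517)/((1 - 1*0) + 4056) = -6705/((1 + 0) + 4056) = -6705/(1 + 4056) = -6705/4057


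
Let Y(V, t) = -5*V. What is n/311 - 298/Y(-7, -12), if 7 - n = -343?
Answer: -80428/10885 ≈ -7.3889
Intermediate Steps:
n = 350 (n = 7 - 1*(-343) = 7 + 343 = 350)
n/311 - 298/Y(-7, -12) = 350/311 - 298/((-5*(-7))) = 350*(1/311) - 298/35 = 350/311 - 298*1/35 = 350/311 - 298/35 = -80428/10885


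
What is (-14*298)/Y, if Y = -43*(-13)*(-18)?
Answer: 2086/5031 ≈ 0.41463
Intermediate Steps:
Y = -10062 (Y = -(-559)*(-18) = -1*10062 = -10062)
(-14*298)/Y = -14*298/(-10062) = -4172*(-1/10062) = 2086/5031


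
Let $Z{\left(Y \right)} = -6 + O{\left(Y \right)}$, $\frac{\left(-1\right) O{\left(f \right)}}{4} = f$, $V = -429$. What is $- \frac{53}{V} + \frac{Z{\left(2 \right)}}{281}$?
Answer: $\frac{8887}{120549} \approx 0.073721$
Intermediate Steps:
$O{\left(f \right)} = - 4 f$
$Z{\left(Y \right)} = -6 - 4 Y$
$- \frac{53}{V} + \frac{Z{\left(2 \right)}}{281} = - \frac{53}{-429} + \frac{-6 - 8}{281} = \left(-53\right) \left(- \frac{1}{429}\right) + \left(-6 - 8\right) \frac{1}{281} = \frac{53}{429} - \frac{14}{281} = \frac{8887}{120549}$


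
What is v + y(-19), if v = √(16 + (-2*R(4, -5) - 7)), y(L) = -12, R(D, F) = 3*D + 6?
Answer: -12 + 3*I*√3 ≈ -12.0 + 5.1962*I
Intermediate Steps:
R(D, F) = 6 + 3*D
v = 3*I*√3 (v = √(16 + (-2*(6 + 3*4) - 7)) = √(16 + (-2*(6 + 12) - 7)) = √(16 + (-2*18 - 7)) = √(16 + (-36 - 7)) = √(16 - 43) = √(-27) = 3*I*√3 ≈ 5.1962*I)
v + y(-19) = 3*I*√3 - 12 = -12 + 3*I*√3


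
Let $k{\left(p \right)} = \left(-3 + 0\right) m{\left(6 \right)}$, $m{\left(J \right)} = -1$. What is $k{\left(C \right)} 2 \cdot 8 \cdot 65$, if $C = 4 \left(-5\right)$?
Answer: $3120$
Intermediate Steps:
$C = -20$
$k{\left(p \right)} = 3$ ($k{\left(p \right)} = \left(-3 + 0\right) \left(-1\right) = \left(-3\right) \left(-1\right) = 3$)
$k{\left(C \right)} 2 \cdot 8 \cdot 65 = 3 \cdot 2 \cdot 8 \cdot 65 = 3 \cdot 16 \cdot 65 = 48 \cdot 65 = 3120$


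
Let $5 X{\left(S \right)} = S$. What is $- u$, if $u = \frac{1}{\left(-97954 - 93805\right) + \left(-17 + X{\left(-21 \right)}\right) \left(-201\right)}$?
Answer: $\frac{5}{937489} \approx 5.3334 \cdot 10^{-6}$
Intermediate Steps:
$X{\left(S \right)} = \frac{S}{5}$
$u = - \frac{5}{937489}$ ($u = \frac{1}{\left(-97954 - 93805\right) + \left(-17 + \frac{1}{5} \left(-21\right)\right) \left(-201\right)} = \frac{1}{\left(-97954 - 93805\right) + \left(-17 - \frac{21}{5}\right) \left(-201\right)} = \frac{1}{-191759 - - \frac{21306}{5}} = \frac{1}{-191759 + \frac{21306}{5}} = \frac{1}{- \frac{937489}{5}} = - \frac{5}{937489} \approx -5.3334 \cdot 10^{-6}$)
$- u = \left(-1\right) \left(- \frac{5}{937489}\right) = \frac{5}{937489}$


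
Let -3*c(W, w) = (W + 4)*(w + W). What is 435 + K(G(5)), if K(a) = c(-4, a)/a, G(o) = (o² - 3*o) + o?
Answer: 435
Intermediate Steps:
G(o) = o² - 2*o
c(W, w) = -(4 + W)*(W + w)/3 (c(W, w) = -(W + 4)*(w + W)/3 = -(4 + W)*(W + w)/3)
K(a) = 0 (K(a) = (-4/3*(-4) - 4*a/3 - ⅓*(-4)² - ⅓*(-4)*a)/a = (16/3 - 4*a/3 - ⅓*16 + 4*a/3)/a = (16/3 - 4*a/3 - 16/3 + 4*a/3)/a = 0/a = 0)
435 + K(G(5)) = 435 + 0 = 435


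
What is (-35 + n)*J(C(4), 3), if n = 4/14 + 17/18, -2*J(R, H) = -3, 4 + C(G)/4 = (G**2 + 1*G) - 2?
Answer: -4255/84 ≈ -50.655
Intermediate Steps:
C(G) = -24 + 4*G + 4*G**2 (C(G) = -16 + 4*((G**2 + 1*G) - 2) = -16 + 4*((G**2 + G) - 2) = -16 + 4*((G + G**2) - 2) = -16 + 4*(-2 + G + G**2) = -16 + (-8 + 4*G + 4*G**2) = -24 + 4*G + 4*G**2)
J(R, H) = 3/2 (J(R, H) = -1/2*(-3) = 3/2)
n = 155/126 (n = 4*(1/14) + 17*(1/18) = 2/7 + 17/18 = 155/126 ≈ 1.2302)
(-35 + n)*J(C(4), 3) = (-35 + 155/126)*(3/2) = -4255/126*3/2 = -4255/84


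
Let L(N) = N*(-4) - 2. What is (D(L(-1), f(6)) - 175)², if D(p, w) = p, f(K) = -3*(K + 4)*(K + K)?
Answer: 29929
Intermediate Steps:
L(N) = -2 - 4*N (L(N) = -4*N - 2 = -2 - 4*N)
f(K) = -6*K*(4 + K) (f(K) = -3*(4 + K)*2*K = -6*K*(4 + K))
(D(L(-1), f(6)) - 175)² = ((-2 - 4*(-1)) - 175)² = ((-2 + 4) - 175)² = (2 - 175)² = (-173)² = 29929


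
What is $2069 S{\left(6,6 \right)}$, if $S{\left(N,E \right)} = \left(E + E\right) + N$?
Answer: $37242$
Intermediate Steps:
$S{\left(N,E \right)} = N + 2 E$ ($S{\left(N,E \right)} = 2 E + N = N + 2 E$)
$2069 S{\left(6,6 \right)} = 2069 \left(6 + 2 \cdot 6\right) = 2069 \left(6 + 12\right) = 2069 \cdot 18 = 37242$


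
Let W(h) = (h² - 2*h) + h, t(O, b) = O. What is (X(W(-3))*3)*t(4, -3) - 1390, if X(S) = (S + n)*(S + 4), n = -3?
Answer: 338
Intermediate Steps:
W(h) = h² - h
X(S) = (-3 + S)*(4 + S) (X(S) = (S - 3)*(S + 4) = (-3 + S)*(4 + S))
(X(W(-3))*3)*t(4, -3) - 1390 = ((-12 - 3*(-1 - 3) + (-3*(-1 - 3))²)*3)*4 - 1390 = ((-12 - 3*(-4) + (-3*(-4))²)*3)*4 - 1390 = ((-12 + 12 + 12²)*3)*4 - 1390 = ((-12 + 12 + 144)*3)*4 - 1390 = (144*3)*4 - 1390 = 432*4 - 1390 = 1728 - 1390 = 338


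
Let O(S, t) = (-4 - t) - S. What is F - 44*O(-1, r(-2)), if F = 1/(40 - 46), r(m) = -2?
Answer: 263/6 ≈ 43.833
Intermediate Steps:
F = -1/6 (F = 1/(-6) = -1/6 ≈ -0.16667)
O(S, t) = -4 - S - t
F - 44*O(-1, r(-2)) = -1/6 - 44*(-4 - 1*(-1) - 1*(-2)) = -1/6 - 44*(-4 + 1 + 2) = -1/6 - 44*(-1) = -1/6 + 44 = 263/6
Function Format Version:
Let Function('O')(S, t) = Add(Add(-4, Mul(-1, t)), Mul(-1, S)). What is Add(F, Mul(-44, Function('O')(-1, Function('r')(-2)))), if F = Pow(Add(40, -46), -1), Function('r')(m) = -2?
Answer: Rational(263, 6) ≈ 43.833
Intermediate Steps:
F = Rational(-1, 6) (F = Pow(-6, -1) = Rational(-1, 6) ≈ -0.16667)
Function('O')(S, t) = Add(-4, Mul(-1, S), Mul(-1, t))
Add(F, Mul(-44, Function('O')(-1, Function('r')(-2)))) = Add(Rational(-1, 6), Mul(-44, Add(-4, Mul(-1, -1), Mul(-1, -2)))) = Add(Rational(-1, 6), Mul(-44, Add(-4, 1, 2))) = Add(Rational(-1, 6), Mul(-44, -1)) = Add(Rational(-1, 6), 44) = Rational(263, 6)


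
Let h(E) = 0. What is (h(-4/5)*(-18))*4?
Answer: 0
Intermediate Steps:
(h(-4/5)*(-18))*4 = (0*(-18))*4 = 0*4 = 0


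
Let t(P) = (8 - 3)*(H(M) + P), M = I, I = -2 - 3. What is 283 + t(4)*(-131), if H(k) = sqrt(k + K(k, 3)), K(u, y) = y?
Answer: -2337 - 655*I*sqrt(2) ≈ -2337.0 - 926.31*I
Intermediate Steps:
I = -5
M = -5
H(k) = sqrt(3 + k) (H(k) = sqrt(k + 3) = sqrt(3 + k))
t(P) = 5*P + 5*I*sqrt(2) (t(P) = (8 - 3)*(sqrt(3 - 5) + P) = 5*(sqrt(-2) + P) = 5*(I*sqrt(2) + P) = 5*(P + I*sqrt(2)) = 5*P + 5*I*sqrt(2))
283 + t(4)*(-131) = 283 + (5*4 + 5*I*sqrt(2))*(-131) = 283 + (20 + 5*I*sqrt(2))*(-131) = 283 + (-2620 - 655*I*sqrt(2)) = -2337 - 655*I*sqrt(2)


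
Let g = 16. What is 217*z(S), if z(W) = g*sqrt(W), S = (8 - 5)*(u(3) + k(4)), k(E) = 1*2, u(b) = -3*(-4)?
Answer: 3472*sqrt(42) ≈ 22501.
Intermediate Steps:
u(b) = 12
k(E) = 2
S = 42 (S = (8 - 5)*(12 + 2) = 3*14 = 42)
z(W) = 16*sqrt(W)
217*z(S) = 217*(16*sqrt(42)) = 3472*sqrt(42)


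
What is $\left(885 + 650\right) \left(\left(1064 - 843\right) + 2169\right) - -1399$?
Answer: $3670049$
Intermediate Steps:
$\left(885 + 650\right) \left(\left(1064 - 843\right) + 2169\right) - -1399 = 1535 \left(\left(1064 - 843\right) + 2169\right) + 1399 = 1535 \left(221 + 2169\right) + 1399 = 1535 \cdot 2390 + 1399 = 3668650 + 1399 = 3670049$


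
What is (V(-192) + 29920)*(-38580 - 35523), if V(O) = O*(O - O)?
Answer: -2217161760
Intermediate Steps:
V(O) = 0 (V(O) = O*0 = 0)
(V(-192) + 29920)*(-38580 - 35523) = (0 + 29920)*(-38580 - 35523) = 29920*(-74103) = -2217161760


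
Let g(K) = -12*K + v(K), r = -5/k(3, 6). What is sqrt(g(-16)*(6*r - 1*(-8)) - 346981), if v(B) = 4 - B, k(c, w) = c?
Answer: I*sqrt(347405) ≈ 589.41*I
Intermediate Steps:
r = -5/3 ≈ -1.6667
g(K) = 4 - 13*K (g(K) = -12*K + (4 - K) = 4 - 13*K)
sqrt(g(-16)*(6*r - 1*(-8)) - 346981) = sqrt((4 - 13*(-16))*(6*(-5/3) - 1*(-8)) - 346981) = sqrt((4 + 208)*(-10 + 8) - 346981) = sqrt(212*(-2) - 346981) = sqrt(-424 - 346981) = sqrt(-347405) = I*sqrt(347405)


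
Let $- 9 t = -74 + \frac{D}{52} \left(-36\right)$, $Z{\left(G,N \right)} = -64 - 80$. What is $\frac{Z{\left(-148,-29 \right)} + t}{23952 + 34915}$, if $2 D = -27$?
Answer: $- \frac{32015}{13774878} \approx -0.0023242$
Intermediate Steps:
$Z{\left(G,N \right)} = -144$
$D = - \frac{27}{2}$ ($D = \frac{1}{2} \left(-27\right) = - \frac{27}{2} \approx -13.5$)
$t = \frac{1681}{234}$ ($t = - \frac{-74 + - \frac{27}{2 \cdot 52} \left(-36\right)}{9} = - \frac{-74 + \left(- \frac{27}{2}\right) \frac{1}{52} \left(-36\right)}{9} = - \frac{-74 - - \frac{243}{26}}{9} = - \frac{-74 + \frac{243}{26}}{9} = \left(- \frac{1}{9}\right) \left(- \frac{1681}{26}\right) = \frac{1681}{234} \approx 7.1838$)
$\frac{Z{\left(-148,-29 \right)} + t}{23952 + 34915} = \frac{-144 + \frac{1681}{234}}{23952 + 34915} = - \frac{32015}{234 \cdot 58867} = \left(- \frac{32015}{234}\right) \frac{1}{58867} = - \frac{32015}{13774878}$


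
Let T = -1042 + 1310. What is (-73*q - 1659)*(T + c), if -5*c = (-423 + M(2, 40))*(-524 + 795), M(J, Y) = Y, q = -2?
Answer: -159066229/5 ≈ -3.1813e+7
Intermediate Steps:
T = 268
c = 103793/5 (c = -(-423 + 40)*(-524 + 795)/5 = -(-383)*271/5 = -⅕*(-103793) = 103793/5 ≈ 20759.)
(-73*q - 1659)*(T + c) = (-73*(-2) - 1659)*(268 + 103793/5) = (146 - 1659)*(105133/5) = -1513*105133/5 = -159066229/5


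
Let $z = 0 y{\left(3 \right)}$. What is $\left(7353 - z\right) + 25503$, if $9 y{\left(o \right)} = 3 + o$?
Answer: $32856$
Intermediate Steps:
$y{\left(o \right)} = \frac{1}{3} + \frac{o}{9}$ ($y{\left(o \right)} = \frac{3 + o}{9} = \frac{1}{3} + \frac{o}{9}$)
$z = 0$ ($z = 0 \left(\frac{1}{3} + \frac{1}{9} \cdot 3\right) = 0 \left(\frac{1}{3} + \frac{1}{3}\right) = 0 \cdot \frac{2}{3} = 0$)
$\left(7353 - z\right) + 25503 = \left(7353 - 0\right) + 25503 = \left(7353 + 0\right) + 25503 = 7353 + 25503 = 32856$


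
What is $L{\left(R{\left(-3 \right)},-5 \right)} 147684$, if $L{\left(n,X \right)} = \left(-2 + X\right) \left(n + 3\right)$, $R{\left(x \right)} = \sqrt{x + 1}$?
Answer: $-3101364 - 1033788 i \sqrt{2} \approx -3.1014 \cdot 10^{6} - 1.462 \cdot 10^{6} i$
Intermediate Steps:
$R{\left(x \right)} = \sqrt{1 + x}$
$L{\left(n,X \right)} = \left(-2 + X\right) \left(3 + n\right)$
$L{\left(R{\left(-3 \right)},-5 \right)} 147684 = \left(-6 - 2 \sqrt{1 - 3} + 3 \left(-5\right) - 5 \sqrt{1 - 3}\right) 147684 = \left(-6 - 2 \sqrt{-2} - 15 - 5 \sqrt{-2}\right) 147684 = \left(-6 - 2 i \sqrt{2} - 15 - 5 i \sqrt{2}\right) 147684 = \left(-21 - 7 i \sqrt{2}\right) 147684 = -3101364 - 1033788 i \sqrt{2}$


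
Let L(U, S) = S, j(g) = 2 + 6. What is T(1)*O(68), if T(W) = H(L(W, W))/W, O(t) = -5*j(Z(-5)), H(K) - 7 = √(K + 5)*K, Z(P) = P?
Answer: -280 - 40*√6 ≈ -377.98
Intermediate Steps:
j(g) = 8
H(K) = 7 + K*√(5 + K) (H(K) = 7 + √(K + 5)*K = 7 + √(5 + K)*K = 7 + K*√(5 + K))
O(t) = -40 (O(t) = -5*8 = -40)
T(W) = (7 + W*√(5 + W))/W
T(1)*O(68) = (√(5 + 1) + 7/1)*(-40) = (√6 + 7*1)*(-40) = (√6 + 7)*(-40) = (7 + √6)*(-40) = -280 - 40*√6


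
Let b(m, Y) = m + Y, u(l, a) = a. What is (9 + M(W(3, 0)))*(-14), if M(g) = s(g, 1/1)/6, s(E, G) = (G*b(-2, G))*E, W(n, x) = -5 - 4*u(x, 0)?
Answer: -413/3 ≈ -137.67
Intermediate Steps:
b(m, Y) = Y + m
W(n, x) = -5 (W(n, x) = -5 - 4*0 = -5 + 0 = -5)
s(E, G) = E*G*(-2 + G) (s(E, G) = (G*(G - 2))*E = (G*(-2 + G))*E = E*G*(-2 + G))
M(g) = -g/6 (M(g) = (g*(-2 + 1/1)/1)/6 = (g*1*(-2 + 1))*(1/6) = (g*1*(-1))*(1/6) = -g*(1/6) = -g/6)
(9 + M(W(3, 0)))*(-14) = (9 - 1/6*(-5))*(-14) = (9 + 5/6)*(-14) = (59/6)*(-14) = -413/3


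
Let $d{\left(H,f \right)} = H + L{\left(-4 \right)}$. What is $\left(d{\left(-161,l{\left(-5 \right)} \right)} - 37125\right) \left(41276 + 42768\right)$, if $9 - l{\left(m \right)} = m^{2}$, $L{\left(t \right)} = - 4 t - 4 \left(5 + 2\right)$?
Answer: $-3134673112$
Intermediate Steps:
$L{\left(t \right)} = -28 - 4 t$ ($L{\left(t \right)} = - 4 t - 28 = -28 - 4 t$)
$l{\left(m \right)} = 9 - m^{2}$
$d{\left(H,f \right)} = -12 + H$ ($d{\left(H,f \right)} = H - 12 = -12 + H$)
$\left(d{\left(-161,l{\left(-5 \right)} \right)} - 37125\right) \left(41276 + 42768\right) = \left(\left(-12 - 161\right) - 37125\right) \left(41276 + 42768\right) = \left(-173 - 37125\right) 84044 = \left(-37298\right) 84044 = -3134673112$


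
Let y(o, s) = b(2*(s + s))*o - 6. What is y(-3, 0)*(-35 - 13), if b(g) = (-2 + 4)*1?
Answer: 576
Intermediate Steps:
b(g) = 2 (b(g) = 2*1 = 2)
y(o, s) = -6 + 2*o (y(o, s) = 2*o - 6 = -6 + 2*o)
y(-3, 0)*(-35 - 13) = (-6 + 2*(-3))*(-35 - 13) = (-6 - 6)*(-48) = -12*(-48) = 576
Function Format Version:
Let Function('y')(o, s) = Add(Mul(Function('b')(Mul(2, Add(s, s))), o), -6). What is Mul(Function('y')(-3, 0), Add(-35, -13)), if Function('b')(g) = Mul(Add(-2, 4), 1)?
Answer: 576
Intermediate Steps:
Function('b')(g) = 2 (Function('b')(g) = Mul(2, 1) = 2)
Function('y')(o, s) = Add(-6, Mul(2, o)) (Function('y')(o, s) = Add(Mul(2, o), -6) = Add(-6, Mul(2, o)))
Mul(Function('y')(-3, 0), Add(-35, -13)) = Mul(Add(-6, Mul(2, -3)), Add(-35, -13)) = Mul(Add(-6, -6), -48) = Mul(-12, -48) = 576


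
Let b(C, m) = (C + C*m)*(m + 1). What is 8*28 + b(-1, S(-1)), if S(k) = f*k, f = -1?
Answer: 220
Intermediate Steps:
S(k) = -k
b(C, m) = (1 + m)*(C + C*m) (b(C, m) = (C + C*m)*(1 + m) = (1 + m)*(C + C*m))
8*28 + b(-1, S(-1)) = 8*28 - (1 + (-1*(-1))² + 2*(-1*(-1))) = 224 - (1 + 1² + 2*1) = 224 - (1 + 1 + 2) = 224 - 1*4 = 224 - 4 = 220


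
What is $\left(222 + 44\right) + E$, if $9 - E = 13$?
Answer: $262$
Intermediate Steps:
$E = -4$ ($E = 9 - 13 = -4$)
$\left(222 + 44\right) + E = \left(222 + 44\right) - 4 = 266 - 4 = 262$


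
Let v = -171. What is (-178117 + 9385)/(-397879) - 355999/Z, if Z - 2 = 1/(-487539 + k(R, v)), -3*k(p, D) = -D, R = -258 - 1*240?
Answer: -229452291736104/1289063189 ≈ -1.7800e+5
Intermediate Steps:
R = -498 (R = -258 - 240 = -498)
k(p, D) = D/3 (k(p, D) = -(-1)*D/3 = D/3)
Z = 975191/487596 (Z = 2 + 1/(-487539 + (⅓)*(-171)) = 2 + 1/(-487539 - 57) = 2 + 1/(-487596) = 2 - 1/487596 = 975191/487596 ≈ 2.0000)
(-178117 + 9385)/(-397879) - 355999/Z = (-178117 + 9385)/(-397879) - 355999/975191/487596 = -168732*(-1/397879) - 355999*487596/975191 = 3924/9253 - 24797669772/139313 = -229452291736104/1289063189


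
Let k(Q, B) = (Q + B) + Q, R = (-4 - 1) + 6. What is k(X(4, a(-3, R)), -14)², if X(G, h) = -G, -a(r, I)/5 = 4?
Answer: 484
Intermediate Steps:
R = 1 (R = -5 + 6 = 1)
a(r, I) = -20 (a(r, I) = -5*4 = -20)
k(Q, B) = B + 2*Q (k(Q, B) = (B + Q) + Q = B + 2*Q)
k(X(4, a(-3, R)), -14)² = (-14 + 2*(-1*4))² = (-14 + 2*(-4))² = (-14 - 8)² = (-22)² = 484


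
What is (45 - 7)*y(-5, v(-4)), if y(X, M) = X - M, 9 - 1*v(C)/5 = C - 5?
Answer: -3610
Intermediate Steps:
v(C) = 70 - 5*C (v(C) = 45 - 5*(C - 5) = 45 - 5*(-5 + C) = 45 + (25 - 5*C) = 70 - 5*C)
(45 - 7)*y(-5, v(-4)) = (45 - 7)*(-5 - (70 - 5*(-4))) = 38*(-5 - (70 + 20)) = 38*(-5 - 1*90) = 38*(-5 - 90) = 38*(-95) = -3610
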